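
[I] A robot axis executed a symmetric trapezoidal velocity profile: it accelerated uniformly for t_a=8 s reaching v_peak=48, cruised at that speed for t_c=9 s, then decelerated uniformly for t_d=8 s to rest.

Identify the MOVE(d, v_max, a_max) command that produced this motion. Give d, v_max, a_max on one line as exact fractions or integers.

d=816 v_max=48 a_max=6

a_max = 48/8 = 6
d_a = ½·48·8 = 192; d_c = 48·9 = 432
d = 2·192 + 432 = 816
t_c = 9 > 0 → v_max = v_peak = 48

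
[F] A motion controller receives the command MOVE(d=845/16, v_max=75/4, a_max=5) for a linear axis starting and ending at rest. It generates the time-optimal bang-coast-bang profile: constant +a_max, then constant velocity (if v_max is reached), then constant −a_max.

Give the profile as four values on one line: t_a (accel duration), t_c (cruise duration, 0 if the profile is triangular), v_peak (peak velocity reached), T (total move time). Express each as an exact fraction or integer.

t_a=13/4 t_c=0 v_peak=65/4 T=13/2

(v_max)²/a_max = (75/4)²/5 = 1125/16
845/16 < 1125/16 ⇒ no cruise
v_peak = √(845/16·5) = √(4225/16) = 65/4
t_a = (65/4)/5 = 13/4; t_c = 0
T = 2·13/4 = 13/2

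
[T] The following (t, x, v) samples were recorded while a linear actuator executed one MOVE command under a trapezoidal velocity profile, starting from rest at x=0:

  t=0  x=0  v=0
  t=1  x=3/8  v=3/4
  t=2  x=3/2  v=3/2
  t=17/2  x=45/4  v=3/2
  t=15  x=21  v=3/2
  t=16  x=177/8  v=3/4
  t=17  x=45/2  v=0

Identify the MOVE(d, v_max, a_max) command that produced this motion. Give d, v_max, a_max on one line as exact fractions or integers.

d=45/2 v_max=3/2 a_max=3/4

final state: t=17, x=45/2, v=0 → d = 45/2
a_max = (3/4−0)/(1−0) = 3/4
max v = 3/2 over t∈[2,15] → v_max = 3/2
check: 3/2·(2+13) = 45/2 ✓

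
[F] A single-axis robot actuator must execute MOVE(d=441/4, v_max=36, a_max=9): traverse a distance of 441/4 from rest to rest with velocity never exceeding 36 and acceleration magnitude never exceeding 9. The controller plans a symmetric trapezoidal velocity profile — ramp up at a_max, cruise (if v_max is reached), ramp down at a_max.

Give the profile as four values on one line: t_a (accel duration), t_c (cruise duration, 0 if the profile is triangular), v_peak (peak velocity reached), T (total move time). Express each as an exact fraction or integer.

v_max²/a_max = 36²/9 = 144
441/4 < 144 so t_c = 0
v_peak = √(441/4·9) = √(3969/4) = 63/2
t_a = (63/2)/9 = 7/2; t_c = 0
T = 2·7/2 = 7

t_a=7/2 t_c=0 v_peak=63/2 T=7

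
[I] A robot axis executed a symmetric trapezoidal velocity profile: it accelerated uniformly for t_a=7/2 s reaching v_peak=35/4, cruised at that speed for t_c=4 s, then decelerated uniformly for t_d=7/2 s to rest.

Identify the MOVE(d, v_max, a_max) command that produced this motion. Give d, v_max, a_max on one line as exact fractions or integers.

d=525/8 v_max=35/4 a_max=5/2

a_max = (35/4)/(7/2) = 5/2
d_a = ½·35/4·7/2 = 245/16; d_c = 35/4·4 = 35
d = 2·245/16 + 35 = 525/8
t_c = 4 > 0 → v_max = v_peak = 35/4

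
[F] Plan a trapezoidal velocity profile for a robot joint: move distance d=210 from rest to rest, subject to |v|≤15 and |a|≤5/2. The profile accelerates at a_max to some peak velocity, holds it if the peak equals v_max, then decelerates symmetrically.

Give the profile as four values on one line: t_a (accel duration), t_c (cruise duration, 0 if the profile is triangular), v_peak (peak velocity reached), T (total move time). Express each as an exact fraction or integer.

vₘ²/aₘ = 15²/(5/2) = 90
210 ≥ 90 so v_max reached
t_a = 15/(5/2) = 6; v_peak = 15
d_cruise = 210 − 90 = 120; t_c = 120/15 = 8
T = 2·6 + 8 = 20

t_a=6 t_c=8 v_peak=15 T=20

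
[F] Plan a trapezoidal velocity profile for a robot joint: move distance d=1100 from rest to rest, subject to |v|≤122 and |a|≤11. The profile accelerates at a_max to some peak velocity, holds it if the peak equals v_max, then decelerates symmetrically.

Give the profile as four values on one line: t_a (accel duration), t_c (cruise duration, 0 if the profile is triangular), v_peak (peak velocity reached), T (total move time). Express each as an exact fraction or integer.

t_a=10 t_c=0 v_peak=110 T=20

v_max²/a_max = 122²/11 = 14884/11
1100 < 14884/11 ⇒ no cruise
v_peak = √(1100·11) = √12100 = 110
t_a = 110/11 = 10; t_c = 0
T = 2·10 = 20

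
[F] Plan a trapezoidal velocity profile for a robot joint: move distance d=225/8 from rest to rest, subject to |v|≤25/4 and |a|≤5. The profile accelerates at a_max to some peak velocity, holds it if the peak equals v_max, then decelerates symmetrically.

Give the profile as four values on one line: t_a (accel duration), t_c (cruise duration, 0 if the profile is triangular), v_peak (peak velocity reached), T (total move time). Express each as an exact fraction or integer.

t_a=5/4 t_c=13/4 v_peak=25/4 T=23/4

v_max²/a_max = (25/4)²/5 = 125/16
225/8 ≥ 125/16 so v_max reached
t_a = (25/4)/5 = 5/4; v_peak = 25/4
d_cruise = 225/8 − 125/16 = 325/16; t_c = (325/16)/(25/4) = 13/4
T = 2·5/4 + 13/4 = 23/4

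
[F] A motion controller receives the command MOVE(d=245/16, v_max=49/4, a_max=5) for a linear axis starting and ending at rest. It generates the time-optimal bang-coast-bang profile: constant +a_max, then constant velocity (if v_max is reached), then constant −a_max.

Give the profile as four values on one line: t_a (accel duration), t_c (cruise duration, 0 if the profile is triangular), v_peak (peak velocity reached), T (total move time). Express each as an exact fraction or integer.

v_max²/a_max = (49/4)²/5 = 2401/80
245/16 < 2401/80 so t_c = 0
v_peak = √(245/16·5) = √(1225/16) = 35/4
t_a = (35/4)/5 = 7/4; t_c = 0
T = 2·7/4 = 7/2

t_a=7/4 t_c=0 v_peak=35/4 T=7/2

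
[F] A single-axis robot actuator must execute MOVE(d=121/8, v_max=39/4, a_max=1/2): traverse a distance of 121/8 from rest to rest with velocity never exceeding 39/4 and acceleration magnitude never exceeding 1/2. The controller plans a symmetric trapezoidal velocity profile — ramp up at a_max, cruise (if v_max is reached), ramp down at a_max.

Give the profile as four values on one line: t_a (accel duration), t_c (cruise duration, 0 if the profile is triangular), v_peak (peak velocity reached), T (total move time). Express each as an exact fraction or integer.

vₘ²/aₘ = (39/4)²/(1/2) = 1521/8
121/8 < 1521/8 so t_c = 0
v_peak = √(121/8·1/2) = √(121/16) = 11/4
t_a = (11/4)/(1/2) = 11/2; t_c = 0
T = 2·11/2 = 11

t_a=11/2 t_c=0 v_peak=11/4 T=11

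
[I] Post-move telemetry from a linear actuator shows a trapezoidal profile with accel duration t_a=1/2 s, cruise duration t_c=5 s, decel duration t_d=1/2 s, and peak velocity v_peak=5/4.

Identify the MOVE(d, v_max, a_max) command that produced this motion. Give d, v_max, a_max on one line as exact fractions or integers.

a_max = (5/4)/(1/2) = 5/2
d_a = ½·5/4·1/2 = 5/16; d_c = 5/4·5 = 25/4
d = 2·5/16 + 25/4 = 55/8
t_c = 5 > 0 so v_max = 5/4

d=55/8 v_max=5/4 a_max=5/2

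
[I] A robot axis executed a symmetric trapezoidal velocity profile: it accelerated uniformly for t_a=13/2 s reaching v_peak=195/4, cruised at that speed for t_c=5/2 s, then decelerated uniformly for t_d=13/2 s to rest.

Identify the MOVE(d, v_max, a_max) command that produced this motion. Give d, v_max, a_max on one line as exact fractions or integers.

d=1755/4 v_max=195/4 a_max=15/2

a_max = (195/4)/(13/2) = 15/2
d_a = ½·195/4·13/2 = 2535/16; d_c = 195/4·5/2 = 975/8
d = 2·2535/16 + 975/8 = 1755/4
t_c = 5/2 > 0 so v_max = 195/4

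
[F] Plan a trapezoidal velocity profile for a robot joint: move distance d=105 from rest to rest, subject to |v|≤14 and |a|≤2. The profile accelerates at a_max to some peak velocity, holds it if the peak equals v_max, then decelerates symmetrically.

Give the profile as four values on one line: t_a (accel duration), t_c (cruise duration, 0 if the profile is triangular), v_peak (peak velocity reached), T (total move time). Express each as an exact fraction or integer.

t_a=7 t_c=1/2 v_peak=14 T=29/2

(v_max)²/a_max = 14²/2 = 98
105 ≥ 98 → trapezoidal
t_a = 14/2 = 7; v_peak = 14
d_cruise = 105 − 98 = 7; t_c = 7/14 = 1/2
T = 2·7 + 1/2 = 29/2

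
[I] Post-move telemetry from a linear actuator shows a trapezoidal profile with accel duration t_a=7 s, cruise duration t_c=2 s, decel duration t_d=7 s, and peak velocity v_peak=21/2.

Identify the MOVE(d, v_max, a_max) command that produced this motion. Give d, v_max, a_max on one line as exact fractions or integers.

a_max = (21/2)/7 = 3/2
d_a = ½·21/2·7 = 147/4; d_c = 21/2·2 = 21
d = 2·147/4 + 21 = 189/2
t_c = 2 > 0 → v_max = v_peak = 21/2

d=189/2 v_max=21/2 a_max=3/2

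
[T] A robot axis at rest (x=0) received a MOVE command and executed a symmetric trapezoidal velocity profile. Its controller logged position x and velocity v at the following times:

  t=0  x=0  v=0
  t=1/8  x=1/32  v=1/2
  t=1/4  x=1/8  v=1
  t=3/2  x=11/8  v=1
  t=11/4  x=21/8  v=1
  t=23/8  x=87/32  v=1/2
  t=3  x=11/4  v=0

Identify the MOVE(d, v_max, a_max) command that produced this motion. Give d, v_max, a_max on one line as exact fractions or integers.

d=11/4 v_max=1 a_max=4

final state: t=3, x=11/4, v=0 → d = 11/4
a_max = (1/2−0)/(1/8−0) = 4
max v = 1 over t∈[1/4,11/4] → v_max = 1
check: 1·(1/4+5/2) = 11/4 ✓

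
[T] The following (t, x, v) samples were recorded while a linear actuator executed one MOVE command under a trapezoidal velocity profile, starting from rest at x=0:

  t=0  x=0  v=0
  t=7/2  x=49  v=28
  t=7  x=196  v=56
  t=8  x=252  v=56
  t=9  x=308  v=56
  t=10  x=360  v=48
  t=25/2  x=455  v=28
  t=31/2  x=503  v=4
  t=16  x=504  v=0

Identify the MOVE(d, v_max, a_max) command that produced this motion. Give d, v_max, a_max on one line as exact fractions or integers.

final state: t=16, x=504, v=0 → d = 504
a_max = (28−0)/(7/2−0) = 8
max v = 56 over t∈[7,9] → v_max = 56
check: 56·(7+2) = 504 ✓

d=504 v_max=56 a_max=8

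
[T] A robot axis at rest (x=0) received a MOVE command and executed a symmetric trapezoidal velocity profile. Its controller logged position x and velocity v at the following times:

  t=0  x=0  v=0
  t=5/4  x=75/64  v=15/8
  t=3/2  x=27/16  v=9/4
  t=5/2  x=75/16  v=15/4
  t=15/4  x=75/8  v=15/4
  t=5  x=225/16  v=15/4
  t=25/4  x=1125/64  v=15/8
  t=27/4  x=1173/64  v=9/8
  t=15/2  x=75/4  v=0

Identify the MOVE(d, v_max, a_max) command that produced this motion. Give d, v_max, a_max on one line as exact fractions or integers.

d=75/4 v_max=15/4 a_max=3/2

final state: t=15/2, x=75/4, v=0 → d = 75/4
a_max = (15/8−0)/(5/4−0) = 3/2
max v = 15/4 over t∈[5/2,5] → v_max = 15/4
check: 15/4·(5/2+5/2) = 75/4 ✓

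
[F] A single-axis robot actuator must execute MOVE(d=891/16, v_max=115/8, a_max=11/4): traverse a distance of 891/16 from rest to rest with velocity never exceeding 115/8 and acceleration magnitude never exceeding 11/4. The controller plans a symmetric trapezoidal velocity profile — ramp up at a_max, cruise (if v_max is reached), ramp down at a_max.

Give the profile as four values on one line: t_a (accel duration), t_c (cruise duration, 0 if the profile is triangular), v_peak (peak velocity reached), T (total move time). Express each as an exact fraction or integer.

v_max²/a_max = (115/8)²/(11/4) = 13225/176
891/16 < 13225/176 → triangular
v_peak = √(891/16·11/4) = √(9801/64) = 99/8
t_a = (99/8)/(11/4) = 9/2; t_c = 0
T = 2·9/2 = 9

t_a=9/2 t_c=0 v_peak=99/8 T=9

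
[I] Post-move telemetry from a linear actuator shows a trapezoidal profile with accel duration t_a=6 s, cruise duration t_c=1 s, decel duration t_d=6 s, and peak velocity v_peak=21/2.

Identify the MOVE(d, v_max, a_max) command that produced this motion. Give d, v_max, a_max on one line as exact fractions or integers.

a_max = (21/2)/6 = 7/4
d_a = ½·21/2·6 = 63/2; d_c = 21/2·1 = 21/2
d = 2·63/2 + 21/2 = 147/2
t_c = 1 > 0 → v_max = v_peak = 21/2

d=147/2 v_max=21/2 a_max=7/4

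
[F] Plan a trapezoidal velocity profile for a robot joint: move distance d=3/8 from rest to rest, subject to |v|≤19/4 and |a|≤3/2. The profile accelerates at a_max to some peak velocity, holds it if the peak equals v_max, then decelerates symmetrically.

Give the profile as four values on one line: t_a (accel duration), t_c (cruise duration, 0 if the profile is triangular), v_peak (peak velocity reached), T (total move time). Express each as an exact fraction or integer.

v_max²/a_max = (19/4)²/(3/2) = 361/24
3/8 < 361/24 → triangular
v_peak = √(3/8·3/2) = √(9/16) = 3/4
t_a = (3/4)/(3/2) = 1/2; t_c = 0
T = 2·1/2 = 1

t_a=1/2 t_c=0 v_peak=3/4 T=1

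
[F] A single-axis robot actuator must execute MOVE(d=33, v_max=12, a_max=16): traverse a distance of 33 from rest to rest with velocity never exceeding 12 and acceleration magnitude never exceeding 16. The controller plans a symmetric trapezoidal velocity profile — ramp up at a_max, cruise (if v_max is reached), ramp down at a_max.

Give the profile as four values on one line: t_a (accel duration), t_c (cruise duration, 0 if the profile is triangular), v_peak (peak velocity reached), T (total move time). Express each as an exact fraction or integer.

t_a=3/4 t_c=2 v_peak=12 T=7/2

(v_max)²/a_max = 12²/16 = 9
33 ≥ 9 ⇒ cruise phase
t_a = 12/16 = 3/4; v_peak = 12
d_cruise = 33 − 9 = 24; t_c = 24/12 = 2
T = 2·3/4 + 2 = 7/2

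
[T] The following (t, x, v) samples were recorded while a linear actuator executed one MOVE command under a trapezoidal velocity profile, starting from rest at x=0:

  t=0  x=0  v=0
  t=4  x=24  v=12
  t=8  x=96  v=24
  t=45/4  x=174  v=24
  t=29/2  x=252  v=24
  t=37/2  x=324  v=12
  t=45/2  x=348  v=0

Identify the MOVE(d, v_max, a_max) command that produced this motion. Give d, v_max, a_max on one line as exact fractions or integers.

d=348 v_max=24 a_max=3

final state: t=45/2, x=348, v=0 → d = 348
a_max = (12−0)/(4−0) = 3
max v = 24 over t∈[8,29/2] → v_max = 24
check: 24·(8+13/2) = 348 ✓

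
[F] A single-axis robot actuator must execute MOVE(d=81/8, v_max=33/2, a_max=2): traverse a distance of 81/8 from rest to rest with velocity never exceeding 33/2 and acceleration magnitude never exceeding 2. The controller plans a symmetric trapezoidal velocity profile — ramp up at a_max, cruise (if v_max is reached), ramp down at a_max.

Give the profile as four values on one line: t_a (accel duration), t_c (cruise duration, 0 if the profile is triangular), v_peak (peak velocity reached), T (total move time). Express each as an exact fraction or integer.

t_a=9/4 t_c=0 v_peak=9/2 T=9/2

(v_max)²/a_max = (33/2)²/2 = 1089/8
81/8 < 1089/8 → triangular
v_peak = √(81/8·2) = √(81/4) = 9/2
t_a = (9/2)/2 = 9/4; t_c = 0
T = 2·9/4 = 9/2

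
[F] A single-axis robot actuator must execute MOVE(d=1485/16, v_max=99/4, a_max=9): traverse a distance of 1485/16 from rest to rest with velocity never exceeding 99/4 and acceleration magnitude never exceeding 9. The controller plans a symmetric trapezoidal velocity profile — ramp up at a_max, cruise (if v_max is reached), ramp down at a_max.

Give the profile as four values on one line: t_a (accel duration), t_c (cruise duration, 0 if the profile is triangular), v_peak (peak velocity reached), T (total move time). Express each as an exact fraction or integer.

t_a=11/4 t_c=1 v_peak=99/4 T=13/2

v_max²/a_max = (99/4)²/9 = 1089/16
1485/16 ≥ 1089/16 ⇒ cruise phase
t_a = (99/4)/9 = 11/4; v_peak = 99/4
d_cruise = 1485/16 − 1089/16 = 99/4; t_c = (99/4)/(99/4) = 1
T = 2·11/4 + 1 = 13/2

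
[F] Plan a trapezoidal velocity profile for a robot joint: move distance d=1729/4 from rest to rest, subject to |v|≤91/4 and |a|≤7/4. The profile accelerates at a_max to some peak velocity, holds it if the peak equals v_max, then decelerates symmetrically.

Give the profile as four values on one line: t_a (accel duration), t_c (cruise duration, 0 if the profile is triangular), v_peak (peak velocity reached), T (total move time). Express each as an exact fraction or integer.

(v_max)²/a_max = (91/4)²/(7/4) = 1183/4
1729/4 ≥ 1183/4 so v_max reached
t_a = (91/4)/(7/4) = 13; v_peak = 91/4
d_cruise = 1729/4 − 1183/4 = 273/2; t_c = (273/2)/(91/4) = 6
T = 2·13 + 6 = 32

t_a=13 t_c=6 v_peak=91/4 T=32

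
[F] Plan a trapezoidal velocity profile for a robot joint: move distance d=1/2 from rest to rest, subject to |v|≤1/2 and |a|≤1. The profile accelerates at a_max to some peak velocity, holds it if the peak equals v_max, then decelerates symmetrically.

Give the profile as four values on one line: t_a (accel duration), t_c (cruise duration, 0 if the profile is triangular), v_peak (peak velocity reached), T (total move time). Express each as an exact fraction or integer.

vₘ²/aₘ = (1/2)²/1 = 1/4
1/2 ≥ 1/4 ⇒ cruise phase
t_a = (1/2)/1 = 1/2; v_peak = 1/2
d_cruise = 1/2 − 1/4 = 1/4; t_c = (1/4)/(1/2) = 1/2
T = 2·1/2 + 1/2 = 3/2

t_a=1/2 t_c=1/2 v_peak=1/2 T=3/2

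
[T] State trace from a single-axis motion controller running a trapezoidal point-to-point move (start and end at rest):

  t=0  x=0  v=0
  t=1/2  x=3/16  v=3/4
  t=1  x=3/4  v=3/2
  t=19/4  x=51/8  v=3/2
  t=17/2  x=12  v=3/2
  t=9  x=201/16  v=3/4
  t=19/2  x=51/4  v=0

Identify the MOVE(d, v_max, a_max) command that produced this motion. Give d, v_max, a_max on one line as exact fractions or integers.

final state: t=19/2, x=51/4, v=0 → d = 51/4
a_max = (3/4−0)/(1/2−0) = 3/2
max v = 3/2 over t∈[1,17/2] → v_max = 3/2
check: 3/2·(1+15/2) = 51/4 ✓

d=51/4 v_max=3/2 a_max=3/2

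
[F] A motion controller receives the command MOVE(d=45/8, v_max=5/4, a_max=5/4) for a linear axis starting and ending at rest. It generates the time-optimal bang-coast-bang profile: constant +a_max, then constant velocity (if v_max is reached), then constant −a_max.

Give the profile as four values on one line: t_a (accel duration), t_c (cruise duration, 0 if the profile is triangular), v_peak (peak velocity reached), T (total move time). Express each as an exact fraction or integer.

t_a=1 t_c=7/2 v_peak=5/4 T=11/2

v_max²/a_max = (5/4)²/(5/4) = 5/4
45/8 ≥ 5/4 so v_max reached
t_a = (5/4)/(5/4) = 1; v_peak = 5/4
d_cruise = 45/8 − 5/4 = 35/8; t_c = (35/8)/(5/4) = 7/2
T = 2·1 + 7/2 = 11/2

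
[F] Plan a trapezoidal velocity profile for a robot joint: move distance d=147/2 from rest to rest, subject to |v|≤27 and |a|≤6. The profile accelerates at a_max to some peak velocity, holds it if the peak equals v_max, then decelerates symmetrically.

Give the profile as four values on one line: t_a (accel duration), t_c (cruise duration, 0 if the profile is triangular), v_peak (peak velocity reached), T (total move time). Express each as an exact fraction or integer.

t_a=7/2 t_c=0 v_peak=21 T=7

(v_max)²/a_max = 27²/6 = 243/2
147/2 < 243/2 ⇒ no cruise
v_peak = √(147/2·6) = √441 = 21
t_a = 21/6 = 7/2; t_c = 0
T = 2·7/2 = 7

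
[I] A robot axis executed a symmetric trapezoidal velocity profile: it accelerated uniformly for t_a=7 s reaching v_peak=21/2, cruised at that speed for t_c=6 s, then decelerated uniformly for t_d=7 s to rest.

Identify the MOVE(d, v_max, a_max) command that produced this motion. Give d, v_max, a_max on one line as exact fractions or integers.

a_max = (21/2)/7 = 3/2
d_a = ½·21/2·7 = 147/4; d_c = 21/2·6 = 63
d = 2·147/4 + 63 = 273/2
t_c = 6 > 0 ⇒ limit active, v_max = 21/2

d=273/2 v_max=21/2 a_max=3/2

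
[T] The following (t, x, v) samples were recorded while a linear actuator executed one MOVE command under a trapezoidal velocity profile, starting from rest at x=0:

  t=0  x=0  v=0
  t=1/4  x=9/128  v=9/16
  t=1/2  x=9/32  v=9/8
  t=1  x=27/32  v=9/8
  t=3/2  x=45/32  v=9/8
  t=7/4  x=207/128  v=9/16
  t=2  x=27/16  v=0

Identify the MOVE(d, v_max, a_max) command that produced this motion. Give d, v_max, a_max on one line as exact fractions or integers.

final state: t=2, x=27/16, v=0 → d = 27/16
a_max = (9/16−0)/(1/4−0) = 9/4
max v = 9/8 over t∈[1/2,3/2] → v_max = 9/8
check: 9/8·(1/2+1) = 27/16 ✓

d=27/16 v_max=9/8 a_max=9/4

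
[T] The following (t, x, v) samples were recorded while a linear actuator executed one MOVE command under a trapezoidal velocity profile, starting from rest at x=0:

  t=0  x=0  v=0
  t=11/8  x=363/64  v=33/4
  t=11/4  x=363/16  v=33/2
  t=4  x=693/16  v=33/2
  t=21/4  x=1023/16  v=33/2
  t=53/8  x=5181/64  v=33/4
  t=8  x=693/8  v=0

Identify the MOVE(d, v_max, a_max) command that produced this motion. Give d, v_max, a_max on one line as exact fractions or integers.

d=693/8 v_max=33/2 a_max=6

final state: t=8, x=693/8, v=0 → d = 693/8
a_max = (33/4−0)/(11/8−0) = 6
max v = 33/2 over t∈[11/4,21/4] → v_max = 33/2
check: 33/2·(11/4+5/2) = 693/8 ✓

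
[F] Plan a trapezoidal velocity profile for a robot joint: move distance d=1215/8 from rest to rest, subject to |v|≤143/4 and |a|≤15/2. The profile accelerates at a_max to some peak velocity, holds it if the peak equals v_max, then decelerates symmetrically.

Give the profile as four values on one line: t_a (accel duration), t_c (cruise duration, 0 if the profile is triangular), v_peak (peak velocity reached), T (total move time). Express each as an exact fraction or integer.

t_a=9/2 t_c=0 v_peak=135/4 T=9

vₘ²/aₘ = (143/4)²/(15/2) = 20449/120
1215/8 < 20449/120 → triangular
v_peak = √(1215/8·15/2) = √(18225/16) = 135/4
t_a = (135/4)/(15/2) = 9/2; t_c = 0
T = 2·9/2 = 9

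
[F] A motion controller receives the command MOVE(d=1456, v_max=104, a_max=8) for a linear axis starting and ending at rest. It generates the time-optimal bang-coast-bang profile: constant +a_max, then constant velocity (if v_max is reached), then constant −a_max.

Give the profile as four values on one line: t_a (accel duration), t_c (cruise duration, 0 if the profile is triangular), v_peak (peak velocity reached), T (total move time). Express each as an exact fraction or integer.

t_a=13 t_c=1 v_peak=104 T=27

vₘ²/aₘ = 104²/8 = 1352
1456 ≥ 1352 ⇒ cruise phase
t_a = 104/8 = 13; v_peak = 104
d_cruise = 1456 − 1352 = 104; t_c = 104/104 = 1
T = 2·13 + 1 = 27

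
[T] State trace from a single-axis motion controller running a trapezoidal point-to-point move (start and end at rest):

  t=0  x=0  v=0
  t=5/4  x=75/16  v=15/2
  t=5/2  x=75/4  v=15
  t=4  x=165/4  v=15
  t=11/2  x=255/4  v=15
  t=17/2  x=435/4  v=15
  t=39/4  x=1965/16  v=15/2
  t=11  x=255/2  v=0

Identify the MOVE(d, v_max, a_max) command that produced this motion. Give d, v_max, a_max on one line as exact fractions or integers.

final state: t=11, x=255/2, v=0 → d = 255/2
a_max = (15/2−0)/(5/4−0) = 6
max v = 15 over t∈[5/2,17/2] → v_max = 15
check: 15·(5/2+6) = 255/2 ✓

d=255/2 v_max=15 a_max=6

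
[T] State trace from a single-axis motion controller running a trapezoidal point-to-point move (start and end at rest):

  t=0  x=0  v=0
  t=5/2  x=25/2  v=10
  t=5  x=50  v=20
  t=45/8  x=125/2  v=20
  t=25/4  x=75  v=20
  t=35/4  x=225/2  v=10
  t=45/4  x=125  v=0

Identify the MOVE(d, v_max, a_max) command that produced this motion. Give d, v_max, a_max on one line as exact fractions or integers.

d=125 v_max=20 a_max=4

final state: t=45/4, x=125, v=0 → d = 125
a_max = (10−0)/(5/2−0) = 4
max v = 20 over t∈[5,25/4] → v_max = 20
check: 20·(5+5/4) = 125 ✓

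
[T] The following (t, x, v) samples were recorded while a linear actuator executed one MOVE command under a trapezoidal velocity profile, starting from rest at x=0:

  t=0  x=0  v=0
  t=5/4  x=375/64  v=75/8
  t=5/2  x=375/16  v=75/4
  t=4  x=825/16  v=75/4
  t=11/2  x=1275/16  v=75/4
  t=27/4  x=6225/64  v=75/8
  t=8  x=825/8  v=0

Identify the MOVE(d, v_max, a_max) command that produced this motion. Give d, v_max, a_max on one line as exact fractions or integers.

final state: t=8, x=825/8, v=0 → d = 825/8
a_max = (75/8−0)/(5/4−0) = 15/2
max v = 75/4 over t∈[5/2,11/2] → v_max = 75/4
check: 75/4·(5/2+3) = 825/8 ✓

d=825/8 v_max=75/4 a_max=15/2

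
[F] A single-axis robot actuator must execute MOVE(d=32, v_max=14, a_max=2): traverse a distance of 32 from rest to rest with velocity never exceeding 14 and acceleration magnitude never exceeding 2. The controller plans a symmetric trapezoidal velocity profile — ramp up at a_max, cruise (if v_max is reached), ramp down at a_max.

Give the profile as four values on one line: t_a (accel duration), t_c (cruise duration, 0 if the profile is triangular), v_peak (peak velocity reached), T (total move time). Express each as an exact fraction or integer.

vₘ²/aₘ = 14²/2 = 98
32 < 98 so t_c = 0
v_peak = √(32·2) = √64 = 8
t_a = 8/2 = 4; t_c = 0
T = 2·4 = 8

t_a=4 t_c=0 v_peak=8 T=8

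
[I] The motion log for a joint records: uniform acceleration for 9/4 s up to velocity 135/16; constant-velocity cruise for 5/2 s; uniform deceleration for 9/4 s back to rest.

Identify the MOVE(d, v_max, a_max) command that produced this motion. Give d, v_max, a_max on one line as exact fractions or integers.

d=2565/64 v_max=135/16 a_max=15/4

a_max = (135/16)/(9/4) = 15/4
d_a = ½·135/16·9/4 = 1215/128; d_c = 135/16·5/2 = 675/32
d = 2·1215/128 + 675/32 = 2565/64
t_c = 5/2 > 0 → v_max = v_peak = 135/16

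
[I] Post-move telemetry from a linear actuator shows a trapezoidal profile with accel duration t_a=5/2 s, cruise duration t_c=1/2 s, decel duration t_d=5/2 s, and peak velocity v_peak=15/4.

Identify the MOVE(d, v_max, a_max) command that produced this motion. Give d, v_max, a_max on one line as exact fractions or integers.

d=45/4 v_max=15/4 a_max=3/2

a_max = (15/4)/(5/2) = 3/2
d_a = ½·15/4·5/2 = 75/16; d_c = 15/4·1/2 = 15/8
d = 2·75/16 + 15/8 = 45/4
t_c = 1/2 > 0 ⇒ limit active, v_max = 15/4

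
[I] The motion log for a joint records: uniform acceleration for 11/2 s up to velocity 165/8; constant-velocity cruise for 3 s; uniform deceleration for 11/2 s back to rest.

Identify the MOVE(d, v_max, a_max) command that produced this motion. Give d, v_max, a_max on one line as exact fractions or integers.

d=2805/16 v_max=165/8 a_max=15/4

a_max = (165/8)/(11/2) = 15/4
d_a = ½·165/8·11/2 = 1815/32; d_c = 165/8·3 = 495/8
d = 2·1815/32 + 495/8 = 2805/16
t_c = 3 > 0 ⇒ limit active, v_max = 165/8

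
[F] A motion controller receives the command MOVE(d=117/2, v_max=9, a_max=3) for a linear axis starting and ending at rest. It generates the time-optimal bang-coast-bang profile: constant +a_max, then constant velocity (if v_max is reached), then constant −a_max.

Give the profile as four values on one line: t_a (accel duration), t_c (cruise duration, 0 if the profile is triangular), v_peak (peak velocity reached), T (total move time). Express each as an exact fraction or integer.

t_a=3 t_c=7/2 v_peak=9 T=19/2

v_max²/a_max = 9²/3 = 27
117/2 ≥ 27 ⇒ cruise phase
t_a = 9/3 = 3; v_peak = 9
d_cruise = 117/2 − 27 = 63/2; t_c = (63/2)/9 = 7/2
T = 2·3 + 7/2 = 19/2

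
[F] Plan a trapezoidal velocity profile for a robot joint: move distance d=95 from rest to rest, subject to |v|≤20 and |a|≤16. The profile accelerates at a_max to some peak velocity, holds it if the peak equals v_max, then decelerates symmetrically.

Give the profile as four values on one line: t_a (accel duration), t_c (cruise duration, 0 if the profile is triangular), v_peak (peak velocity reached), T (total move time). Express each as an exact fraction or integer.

t_a=5/4 t_c=7/2 v_peak=20 T=6

(v_max)²/a_max = 20²/16 = 25
95 ≥ 25 so v_max reached
t_a = 20/16 = 5/4; v_peak = 20
d_cruise = 95 − 25 = 70; t_c = 70/20 = 7/2
T = 2·5/4 + 7/2 = 6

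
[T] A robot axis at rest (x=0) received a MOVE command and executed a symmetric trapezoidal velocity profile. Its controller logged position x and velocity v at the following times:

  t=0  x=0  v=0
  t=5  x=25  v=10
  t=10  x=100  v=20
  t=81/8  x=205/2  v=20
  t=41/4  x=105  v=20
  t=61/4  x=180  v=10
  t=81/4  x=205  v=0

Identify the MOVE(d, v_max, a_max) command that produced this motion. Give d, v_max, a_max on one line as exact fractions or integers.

d=205 v_max=20 a_max=2

final state: t=81/4, x=205, v=0 → d = 205
a_max = (10−0)/(5−0) = 2
max v = 20 over t∈[10,41/4] → v_max = 20
check: 20·(10+1/4) = 205 ✓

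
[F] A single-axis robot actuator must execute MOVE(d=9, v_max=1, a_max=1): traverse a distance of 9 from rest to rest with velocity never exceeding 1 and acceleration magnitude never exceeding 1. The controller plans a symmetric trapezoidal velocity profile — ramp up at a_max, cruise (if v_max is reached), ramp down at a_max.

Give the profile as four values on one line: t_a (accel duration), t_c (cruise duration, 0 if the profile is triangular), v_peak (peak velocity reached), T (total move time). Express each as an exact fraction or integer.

vₘ²/aₘ = 1²/1 = 1
9 ≥ 1 → trapezoidal
t_a = 1/1 = 1; v_peak = 1
d_cruise = 9 − 1 = 8; t_c = 8/1 = 8
T = 2·1 + 8 = 10

t_a=1 t_c=8 v_peak=1 T=10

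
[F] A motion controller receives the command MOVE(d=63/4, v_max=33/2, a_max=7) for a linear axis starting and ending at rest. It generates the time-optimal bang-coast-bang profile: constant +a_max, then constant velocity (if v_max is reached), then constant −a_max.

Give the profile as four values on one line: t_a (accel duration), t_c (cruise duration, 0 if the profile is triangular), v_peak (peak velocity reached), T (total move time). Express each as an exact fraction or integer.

vₘ²/aₘ = (33/2)²/7 = 1089/28
63/4 < 1089/28 ⇒ no cruise
v_peak = √(63/4·7) = √(441/4) = 21/2
t_a = (21/2)/7 = 3/2; t_c = 0
T = 2·3/2 = 3

t_a=3/2 t_c=0 v_peak=21/2 T=3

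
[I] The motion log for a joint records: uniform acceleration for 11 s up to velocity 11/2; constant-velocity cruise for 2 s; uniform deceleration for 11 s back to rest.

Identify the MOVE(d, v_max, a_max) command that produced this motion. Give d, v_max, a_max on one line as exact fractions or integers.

a_max = (11/2)/11 = 1/2
d_a = ½·11/2·11 = 121/4; d_c = 11/2·2 = 11
d = 2·121/4 + 11 = 143/2
t_c = 2 > 0 ⇒ limit active, v_max = 11/2

d=143/2 v_max=11/2 a_max=1/2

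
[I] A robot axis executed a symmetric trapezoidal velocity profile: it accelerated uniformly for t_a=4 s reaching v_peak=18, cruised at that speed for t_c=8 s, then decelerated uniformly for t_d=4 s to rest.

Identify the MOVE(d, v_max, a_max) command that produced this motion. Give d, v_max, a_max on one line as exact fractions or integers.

a_max = 18/4 = 9/2
d_a = ½·18·4 = 36; d_c = 18·8 = 144
d = 2·36 + 144 = 216
t_c = 8 > 0 so v_max = 18

d=216 v_max=18 a_max=9/2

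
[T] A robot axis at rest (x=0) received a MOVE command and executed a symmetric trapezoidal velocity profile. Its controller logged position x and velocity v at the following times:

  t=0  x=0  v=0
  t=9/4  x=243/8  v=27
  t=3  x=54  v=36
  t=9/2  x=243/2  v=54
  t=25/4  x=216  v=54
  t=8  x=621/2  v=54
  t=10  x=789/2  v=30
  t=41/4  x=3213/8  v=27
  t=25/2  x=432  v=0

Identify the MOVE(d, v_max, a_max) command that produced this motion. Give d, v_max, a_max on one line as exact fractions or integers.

final state: t=25/2, x=432, v=0 → d = 432
a_max = (27−0)/(9/4−0) = 12
max v = 54 over t∈[9/2,8] → v_max = 54
check: 54·(9/2+7/2) = 432 ✓

d=432 v_max=54 a_max=12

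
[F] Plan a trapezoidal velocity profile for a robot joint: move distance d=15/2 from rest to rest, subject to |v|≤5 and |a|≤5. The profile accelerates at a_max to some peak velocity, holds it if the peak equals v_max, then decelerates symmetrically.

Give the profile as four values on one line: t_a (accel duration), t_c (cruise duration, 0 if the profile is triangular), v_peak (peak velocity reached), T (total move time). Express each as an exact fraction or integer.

vₘ²/aₘ = 5²/5 = 5
15/2 ≥ 5 so v_max reached
t_a = 5/5 = 1; v_peak = 5
d_cruise = 15/2 − 5 = 5/2; t_c = (5/2)/5 = 1/2
T = 2·1 + 1/2 = 5/2

t_a=1 t_c=1/2 v_peak=5 T=5/2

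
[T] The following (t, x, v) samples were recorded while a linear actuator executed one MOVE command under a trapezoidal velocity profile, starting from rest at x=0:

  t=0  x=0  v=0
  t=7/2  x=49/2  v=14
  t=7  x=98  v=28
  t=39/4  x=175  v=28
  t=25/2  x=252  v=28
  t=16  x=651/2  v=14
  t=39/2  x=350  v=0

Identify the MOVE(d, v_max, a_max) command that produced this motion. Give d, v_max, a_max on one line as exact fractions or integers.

final state: t=39/2, x=350, v=0 → d = 350
a_max = (14−0)/(7/2−0) = 4
max v = 28 over t∈[7,25/2] → v_max = 28
check: 28·(7+11/2) = 350 ✓

d=350 v_max=28 a_max=4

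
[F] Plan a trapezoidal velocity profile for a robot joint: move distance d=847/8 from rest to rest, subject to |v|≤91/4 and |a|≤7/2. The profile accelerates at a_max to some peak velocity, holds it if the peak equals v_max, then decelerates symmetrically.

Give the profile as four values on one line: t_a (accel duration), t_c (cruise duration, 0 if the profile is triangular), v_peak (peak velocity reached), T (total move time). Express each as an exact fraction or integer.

vₘ²/aₘ = (91/4)²/(7/2) = 1183/8
847/8 < 1183/8 ⇒ no cruise
v_peak = √(847/8·7/2) = √(5929/16) = 77/4
t_a = (77/4)/(7/2) = 11/2; t_c = 0
T = 2·11/2 = 11

t_a=11/2 t_c=0 v_peak=77/4 T=11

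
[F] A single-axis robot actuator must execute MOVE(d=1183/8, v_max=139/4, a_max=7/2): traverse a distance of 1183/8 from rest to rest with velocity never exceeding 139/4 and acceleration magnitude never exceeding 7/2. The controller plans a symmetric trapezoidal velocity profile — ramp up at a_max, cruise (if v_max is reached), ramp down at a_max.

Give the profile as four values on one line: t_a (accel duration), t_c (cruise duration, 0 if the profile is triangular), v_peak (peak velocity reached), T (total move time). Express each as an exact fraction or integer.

(v_max)²/a_max = (139/4)²/(7/2) = 19321/56
1183/8 < 19321/56 ⇒ no cruise
v_peak = √(1183/8·7/2) = √(8281/16) = 91/4
t_a = (91/4)/(7/2) = 13/2; t_c = 0
T = 2·13/2 = 13

t_a=13/2 t_c=0 v_peak=91/4 T=13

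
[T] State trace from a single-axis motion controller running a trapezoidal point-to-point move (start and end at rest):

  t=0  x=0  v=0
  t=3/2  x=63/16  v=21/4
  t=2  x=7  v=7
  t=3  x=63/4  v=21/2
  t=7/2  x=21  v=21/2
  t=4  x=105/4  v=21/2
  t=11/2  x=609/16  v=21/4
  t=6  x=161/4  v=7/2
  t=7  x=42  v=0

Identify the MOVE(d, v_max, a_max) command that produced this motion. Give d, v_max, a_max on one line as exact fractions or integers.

final state: t=7, x=42, v=0 → d = 42
a_max = (21/4−0)/(3/2−0) = 7/2
max v = 21/2 over t∈[3,4] → v_max = 21/2
check: 21/2·(3+1) = 42 ✓

d=42 v_max=21/2 a_max=7/2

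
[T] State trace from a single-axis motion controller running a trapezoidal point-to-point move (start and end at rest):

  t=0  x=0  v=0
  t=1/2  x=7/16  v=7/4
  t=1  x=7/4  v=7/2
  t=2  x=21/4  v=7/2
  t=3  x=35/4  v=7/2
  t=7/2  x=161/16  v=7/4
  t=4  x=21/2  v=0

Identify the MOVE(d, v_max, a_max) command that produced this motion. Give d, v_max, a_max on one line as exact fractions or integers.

d=21/2 v_max=7/2 a_max=7/2

final state: t=4, x=21/2, v=0 → d = 21/2
a_max = (7/4−0)/(1/2−0) = 7/2
max v = 7/2 over t∈[1,3] → v_max = 7/2
check: 7/2·(1+2) = 21/2 ✓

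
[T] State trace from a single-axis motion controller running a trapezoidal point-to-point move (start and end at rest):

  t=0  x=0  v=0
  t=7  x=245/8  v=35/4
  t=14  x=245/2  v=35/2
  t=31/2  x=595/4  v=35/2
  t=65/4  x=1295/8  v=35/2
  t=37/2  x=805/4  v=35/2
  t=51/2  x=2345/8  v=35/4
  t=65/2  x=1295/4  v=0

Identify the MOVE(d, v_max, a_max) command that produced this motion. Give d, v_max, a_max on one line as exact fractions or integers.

d=1295/4 v_max=35/2 a_max=5/4

final state: t=65/2, x=1295/4, v=0 → d = 1295/4
a_max = (35/4−0)/(7−0) = 5/4
max v = 35/2 over t∈[14,37/2] → v_max = 35/2
check: 35/2·(14+9/2) = 1295/4 ✓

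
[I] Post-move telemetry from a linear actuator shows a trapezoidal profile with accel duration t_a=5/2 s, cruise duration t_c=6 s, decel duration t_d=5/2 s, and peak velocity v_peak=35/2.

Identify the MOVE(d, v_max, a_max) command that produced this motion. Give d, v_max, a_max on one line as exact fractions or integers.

d=595/4 v_max=35/2 a_max=7

a_max = (35/2)/(5/2) = 7
d_a = ½·35/2·5/2 = 175/8; d_c = 35/2·6 = 105
d = 2·175/8 + 105 = 595/4
t_c = 6 > 0 → v_max = v_peak = 35/2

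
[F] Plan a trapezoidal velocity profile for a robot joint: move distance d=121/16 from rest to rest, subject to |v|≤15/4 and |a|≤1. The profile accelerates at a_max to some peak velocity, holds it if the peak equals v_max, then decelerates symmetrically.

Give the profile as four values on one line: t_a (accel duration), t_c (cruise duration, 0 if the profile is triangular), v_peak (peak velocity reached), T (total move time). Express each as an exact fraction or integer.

(v_max)²/a_max = (15/4)²/1 = 225/16
121/16 < 225/16 so t_c = 0
v_peak = √(121/16·1) = √(121/16) = 11/4
t_a = (11/4)/1 = 11/4; t_c = 0
T = 2·11/4 = 11/2

t_a=11/4 t_c=0 v_peak=11/4 T=11/2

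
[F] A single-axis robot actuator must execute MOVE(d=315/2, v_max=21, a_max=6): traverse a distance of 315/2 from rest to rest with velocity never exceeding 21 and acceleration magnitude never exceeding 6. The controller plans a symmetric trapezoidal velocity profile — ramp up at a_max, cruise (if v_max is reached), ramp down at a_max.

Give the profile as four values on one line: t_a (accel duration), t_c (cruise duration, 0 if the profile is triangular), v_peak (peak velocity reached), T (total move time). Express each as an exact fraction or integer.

(v_max)²/a_max = 21²/6 = 147/2
315/2 ≥ 147/2 → trapezoidal
t_a = 21/6 = 7/2; v_peak = 21
d_cruise = 315/2 − 147/2 = 84; t_c = 84/21 = 4
T = 2·7/2 + 4 = 11

t_a=7/2 t_c=4 v_peak=21 T=11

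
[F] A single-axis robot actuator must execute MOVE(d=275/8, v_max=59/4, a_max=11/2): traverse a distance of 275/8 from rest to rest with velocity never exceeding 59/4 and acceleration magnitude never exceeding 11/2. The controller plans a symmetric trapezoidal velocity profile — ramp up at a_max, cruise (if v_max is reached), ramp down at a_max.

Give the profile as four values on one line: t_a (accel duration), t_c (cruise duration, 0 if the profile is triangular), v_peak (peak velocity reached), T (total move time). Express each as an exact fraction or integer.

t_a=5/2 t_c=0 v_peak=55/4 T=5

vₘ²/aₘ = (59/4)²/(11/2) = 3481/88
275/8 < 3481/88 ⇒ no cruise
v_peak = √(275/8·11/2) = √(3025/16) = 55/4
t_a = (55/4)/(11/2) = 5/2; t_c = 0
T = 2·5/2 = 5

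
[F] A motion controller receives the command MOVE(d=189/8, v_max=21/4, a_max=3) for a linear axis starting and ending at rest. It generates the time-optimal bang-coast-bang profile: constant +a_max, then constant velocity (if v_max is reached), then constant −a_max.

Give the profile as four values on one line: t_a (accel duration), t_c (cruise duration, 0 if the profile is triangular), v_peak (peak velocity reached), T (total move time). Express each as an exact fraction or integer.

vₘ²/aₘ = (21/4)²/3 = 147/16
189/8 ≥ 147/16 so v_max reached
t_a = (21/4)/3 = 7/4; v_peak = 21/4
d_cruise = 189/8 − 147/16 = 231/16; t_c = (231/16)/(21/4) = 11/4
T = 2·7/4 + 11/4 = 25/4

t_a=7/4 t_c=11/4 v_peak=21/4 T=25/4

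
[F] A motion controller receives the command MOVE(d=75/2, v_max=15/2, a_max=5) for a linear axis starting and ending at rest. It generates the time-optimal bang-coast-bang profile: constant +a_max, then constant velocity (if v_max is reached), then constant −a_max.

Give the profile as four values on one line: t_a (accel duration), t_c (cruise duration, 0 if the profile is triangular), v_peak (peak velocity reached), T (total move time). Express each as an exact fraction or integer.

t_a=3/2 t_c=7/2 v_peak=15/2 T=13/2

v_max²/a_max = (15/2)²/5 = 45/4
75/2 ≥ 45/4 so v_max reached
t_a = (15/2)/5 = 3/2; v_peak = 15/2
d_cruise = 75/2 − 45/4 = 105/4; t_c = (105/4)/(15/2) = 7/2
T = 2·3/2 + 7/2 = 13/2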